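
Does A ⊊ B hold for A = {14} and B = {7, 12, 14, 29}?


A ⊂ B requires: A ⊆ B AND A ≠ B.
A ⊆ B? Yes
A = B? No
A ⊂ B: Yes (A is a proper subset of B)

Yes, A ⊂ B


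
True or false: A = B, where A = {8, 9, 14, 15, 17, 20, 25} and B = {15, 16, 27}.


Two sets are equal iff they have exactly the same elements.
A = {8, 9, 14, 15, 17, 20, 25}
B = {15, 16, 27}
Differences: {8, 9, 14, 16, 17, 20, 25, 27}
A ≠ B

No, A ≠ B


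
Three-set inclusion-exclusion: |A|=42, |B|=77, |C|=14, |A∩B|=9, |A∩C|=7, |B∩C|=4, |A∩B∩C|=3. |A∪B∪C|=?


|A∪B∪C| = |A|+|B|+|C| - |A∩B|-|A∩C|-|B∩C| + |A∩B∩C|
= 42+77+14 - 9-7-4 + 3
= 133 - 20 + 3
= 116

|A ∪ B ∪ C| = 116


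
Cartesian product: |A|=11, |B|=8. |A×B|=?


|A × B| = |A| × |B|
= 11 × 8
= 88

|A × B| = 88


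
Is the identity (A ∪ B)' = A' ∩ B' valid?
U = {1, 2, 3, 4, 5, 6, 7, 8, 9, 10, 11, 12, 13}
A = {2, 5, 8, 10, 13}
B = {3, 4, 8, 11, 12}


LHS: A ∪ B = {2, 3, 4, 5, 8, 10, 11, 12, 13}
(A ∪ B)' = U \ (A ∪ B) = {1, 6, 7, 9}
A' = {1, 3, 4, 6, 7, 9, 11, 12}, B' = {1, 2, 5, 6, 7, 9, 10, 13}
Claimed RHS: A' ∩ B' = {1, 6, 7, 9}
Identity is VALID: LHS = RHS = {1, 6, 7, 9} ✓

Identity is valid. (A ∪ B)' = A' ∩ B' = {1, 6, 7, 9}


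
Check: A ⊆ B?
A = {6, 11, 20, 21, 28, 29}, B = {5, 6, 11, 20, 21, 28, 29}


A ⊆ B means every element of A is in B.
All elements of A are in B.
So A ⊆ B.

Yes, A ⊆ B


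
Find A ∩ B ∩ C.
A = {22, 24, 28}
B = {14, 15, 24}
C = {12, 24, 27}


A ∩ B = {24}
(A ∩ B) ∩ C = {24}

A ∩ B ∩ C = {24}


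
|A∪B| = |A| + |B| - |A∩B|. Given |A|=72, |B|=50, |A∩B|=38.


|A ∪ B| = |A| + |B| - |A ∩ B|
= 72 + 50 - 38
= 84

|A ∪ B| = 84


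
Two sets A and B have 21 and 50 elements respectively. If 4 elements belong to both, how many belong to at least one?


|A ∪ B| = |A| + |B| - |A ∩ B|
= 21 + 50 - 4
= 67

|A ∪ B| = 67


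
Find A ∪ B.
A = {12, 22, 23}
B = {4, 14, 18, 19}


A ∪ B = all elements in A or B (or both)
A = {12, 22, 23}
B = {4, 14, 18, 19}
A ∪ B = {4, 12, 14, 18, 19, 22, 23}

A ∪ B = {4, 12, 14, 18, 19, 22, 23}


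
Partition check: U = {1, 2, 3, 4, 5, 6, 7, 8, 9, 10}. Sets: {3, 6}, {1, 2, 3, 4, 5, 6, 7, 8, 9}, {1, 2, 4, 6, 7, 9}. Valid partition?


A partition requires: (1) non-empty parts, (2) pairwise disjoint, (3) union = U
Parts: {3, 6}, {1, 2, 3, 4, 5, 6, 7, 8, 9}, {1, 2, 4, 6, 7, 9}
Union of parts: {1, 2, 3, 4, 5, 6, 7, 8, 9}
U = {1, 2, 3, 4, 5, 6, 7, 8, 9, 10}
All non-empty? True
Pairwise disjoint? False
Covers U? False

No, not a valid partition


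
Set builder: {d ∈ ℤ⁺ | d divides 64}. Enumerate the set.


Checking each candidate:
Condition: positive divisors of 64
Result = {1, 2, 4, 8, 16, 32, 64}

{1, 2, 4, 8, 16, 32, 64}


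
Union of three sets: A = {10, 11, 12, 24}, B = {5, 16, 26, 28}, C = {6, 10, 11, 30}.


A ∪ B = {5, 10, 11, 12, 16, 24, 26, 28}
(A ∪ B) ∪ C = {5, 6, 10, 11, 12, 16, 24, 26, 28, 30}

A ∪ B ∪ C = {5, 6, 10, 11, 12, 16, 24, 26, 28, 30}


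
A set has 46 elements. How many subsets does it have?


Number of subsets = 2^n
= 2^46
= 70368744177664

|P(A)| = 70368744177664


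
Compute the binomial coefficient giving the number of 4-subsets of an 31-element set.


C(n,k) = n! / (k!(n-k)!)
C(31,4) = 31! / (4!27!)
= 31465

C(31,4) = 31465


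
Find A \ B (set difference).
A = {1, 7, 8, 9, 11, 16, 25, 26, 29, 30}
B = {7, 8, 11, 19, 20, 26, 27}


A \ B = elements in A but not in B
A = {1, 7, 8, 9, 11, 16, 25, 26, 29, 30}
B = {7, 8, 11, 19, 20, 26, 27}
Remove from A any elements in B
A \ B = {1, 9, 16, 25, 29, 30}

A \ B = {1, 9, 16, 25, 29, 30}


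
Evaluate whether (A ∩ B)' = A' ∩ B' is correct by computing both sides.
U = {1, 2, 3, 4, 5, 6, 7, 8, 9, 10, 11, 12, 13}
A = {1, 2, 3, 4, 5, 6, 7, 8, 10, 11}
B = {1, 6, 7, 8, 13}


LHS: A ∩ B = {1, 6, 7, 8}
(A ∩ B)' = U \ (A ∩ B) = {2, 3, 4, 5, 9, 10, 11, 12, 13}
A' = {9, 12, 13}, B' = {2, 3, 4, 5, 9, 10, 11, 12}
Claimed RHS: A' ∩ B' = {9, 12}
Identity is INVALID: LHS = {2, 3, 4, 5, 9, 10, 11, 12, 13} but the RHS claimed here equals {9, 12}. The correct form is (A ∩ B)' = A' ∪ B'.

Identity is invalid: (A ∩ B)' = {2, 3, 4, 5, 9, 10, 11, 12, 13} but A' ∩ B' = {9, 12}. The correct De Morgan law is (A ∩ B)' = A' ∪ B'.


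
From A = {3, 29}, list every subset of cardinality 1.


|A| = 2, so A has C(2,1) = 2 subsets of size 1.
Enumerate by choosing 1 elements from A at a time:
{3}, {29}

1-element subsets (2 total): {3}, {29}


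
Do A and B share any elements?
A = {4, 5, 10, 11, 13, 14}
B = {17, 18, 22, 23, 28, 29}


Disjoint means A ∩ B = ∅.
A ∩ B = ∅
A ∩ B = ∅, so A and B are disjoint.

No — A and B share no elements (A ∩ B = ∅), so they are disjoint


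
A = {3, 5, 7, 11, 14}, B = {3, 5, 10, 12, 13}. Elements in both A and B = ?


A = {3, 5, 7, 11, 14}
B = {3, 5, 10, 12, 13}
Region: in both A and B
Elements: {3, 5}

Elements in both A and B: {3, 5}


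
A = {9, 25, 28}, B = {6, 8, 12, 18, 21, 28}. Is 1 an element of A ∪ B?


A = {9, 25, 28}, B = {6, 8, 12, 18, 21, 28}
A ∪ B = all elements in A or B
A ∪ B = {6, 8, 9, 12, 18, 21, 25, 28}
Checking if 1 ∈ A ∪ B
1 is not in A ∪ B → False

1 ∉ A ∪ B


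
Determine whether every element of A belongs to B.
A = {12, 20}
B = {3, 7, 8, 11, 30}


A ⊆ B means every element of A is in B.
Elements in A not in B: {12, 20}
So A ⊄ B.

No, A ⊄ B


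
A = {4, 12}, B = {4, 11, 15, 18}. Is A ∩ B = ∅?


Disjoint means A ∩ B = ∅.
A ∩ B = {4}
A ∩ B ≠ ∅, so A and B are NOT disjoint.

No, A and B are not disjoint (A ∩ B = {4})


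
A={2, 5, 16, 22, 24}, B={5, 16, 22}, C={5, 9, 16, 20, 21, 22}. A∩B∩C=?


A ∩ B = {5, 16, 22}
(A ∩ B) ∩ C = {5, 16, 22}

A ∩ B ∩ C = {5, 16, 22}


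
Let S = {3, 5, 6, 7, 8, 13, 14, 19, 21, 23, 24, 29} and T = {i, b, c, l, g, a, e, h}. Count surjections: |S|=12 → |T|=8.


n = |S| = 12, k = |T| = 8. Surjections via inclusion-exclusion:
S(n,k) = Σ(-1)^i × C(k,i) × (k-i)^n, i=0 to k
i=0: (-1)^0×C(8,0)×8^12 = 68719476736
i=1: (-1)^1×C(8,1)×7^12 = -110730297608
i=2: (-1)^2×C(8,2)×6^12 = 60949905408
i=3: (-1)^3×C(8,3)×5^12 = -13671875000
i=4: (-1)^4×C(8,4)×4^12 = 1174405120
i=5: (-1)^5×C(8,5)×3^12 = -29760696
i=6: (-1)^6×C(8,6)×2^12 = 114688
i=7: (-1)^7×C(8,7)×1^12 = -8
i=8: (-1)^8×C(8,8)×0^12 = 0
Total = 6411968640

Number of surjections = 6411968640


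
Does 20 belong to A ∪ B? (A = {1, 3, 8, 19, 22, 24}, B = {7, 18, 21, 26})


A = {1, 3, 8, 19, 22, 24}, B = {7, 18, 21, 26}
A ∪ B = all elements in A or B
A ∪ B = {1, 3, 7, 8, 18, 19, 21, 22, 24, 26}
Checking if 20 ∈ A ∪ B
20 is not in A ∪ B → False

20 ∉ A ∪ B


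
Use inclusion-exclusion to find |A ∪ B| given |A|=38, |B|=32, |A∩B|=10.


|A ∪ B| = |A| + |B| - |A ∩ B|
= 38 + 32 - 10
= 60

|A ∪ B| = 60


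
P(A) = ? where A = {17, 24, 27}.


|A| = 3, so |P(A)| = 2^3 = 8
Enumerate subsets by cardinality (0 to 3):
∅, {17}, {24}, {27}, {17, 24}, {17, 27}, {24, 27}, {17, 24, 27}

P(A) has 8 subsets: ∅, {17}, {24}, {27}, {17, 24}, {17, 27}, {24, 27}, {17, 24, 27}


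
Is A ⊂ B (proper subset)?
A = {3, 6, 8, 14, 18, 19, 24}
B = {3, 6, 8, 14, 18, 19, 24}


A ⊂ B requires: A ⊆ B AND A ≠ B.
A ⊆ B? Yes
A = B? Yes
A = B, so A is not a PROPER subset.

No, A is not a proper subset of B


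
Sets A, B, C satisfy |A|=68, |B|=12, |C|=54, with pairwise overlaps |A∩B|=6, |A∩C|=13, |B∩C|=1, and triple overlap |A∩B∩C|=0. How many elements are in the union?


|A∪B∪C| = |A|+|B|+|C| - |A∩B|-|A∩C|-|B∩C| + |A∩B∩C|
= 68+12+54 - 6-13-1 + 0
= 134 - 20 + 0
= 114

|A ∪ B ∪ C| = 114


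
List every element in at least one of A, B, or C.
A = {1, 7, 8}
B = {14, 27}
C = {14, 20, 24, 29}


A ∪ B = {1, 7, 8, 14, 27}
(A ∪ B) ∪ C = {1, 7, 8, 14, 20, 24, 27, 29}

A ∪ B ∪ C = {1, 7, 8, 14, 20, 24, 27, 29}


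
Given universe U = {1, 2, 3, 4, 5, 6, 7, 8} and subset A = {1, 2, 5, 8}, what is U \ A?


Aᶜ = U \ A = elements in U but not in A
U = {1, 2, 3, 4, 5, 6, 7, 8}
A = {1, 2, 5, 8}
Aᶜ = {3, 4, 6, 7}

Aᶜ = {3, 4, 6, 7}


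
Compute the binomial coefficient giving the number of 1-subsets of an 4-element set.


C(n,k) = n! / (k!(n-k)!)
C(4,1) = 4! / (1!3!)
= 4

C(4,1) = 4


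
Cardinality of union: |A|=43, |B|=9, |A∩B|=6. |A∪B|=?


|A ∪ B| = |A| + |B| - |A ∩ B|
= 43 + 9 - 6
= 46

|A ∪ B| = 46


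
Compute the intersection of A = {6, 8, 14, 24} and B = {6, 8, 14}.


A ∩ B = elements in both A and B
A = {6, 8, 14, 24}
B = {6, 8, 14}
A ∩ B = {6, 8, 14}

A ∩ B = {6, 8, 14}


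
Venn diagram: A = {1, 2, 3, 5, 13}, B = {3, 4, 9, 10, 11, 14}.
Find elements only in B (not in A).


A = {1, 2, 3, 5, 13}
B = {3, 4, 9, 10, 11, 14}
Region: only in B (not in A)
Elements: {4, 9, 10, 11, 14}

Elements only in B (not in A): {4, 9, 10, 11, 14}


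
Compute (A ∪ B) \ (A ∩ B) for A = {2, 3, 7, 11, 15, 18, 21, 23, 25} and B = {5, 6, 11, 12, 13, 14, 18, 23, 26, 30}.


A △ B = (A \ B) ∪ (B \ A) = elements in exactly one of A or B
A \ B = {2, 3, 7, 15, 21, 25}
B \ A = {5, 6, 12, 13, 14, 26, 30}
A △ B = {2, 3, 5, 6, 7, 12, 13, 14, 15, 21, 25, 26, 30}

A △ B = {2, 3, 5, 6, 7, 12, 13, 14, 15, 21, 25, 26, 30}


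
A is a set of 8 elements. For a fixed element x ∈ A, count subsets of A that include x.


Subsets of A containing x correspond to subsets of A \ {x}, which has 7 elements.
Count = 2^(n-1) = 2^7
= 128

Number of subsets containing x = 128


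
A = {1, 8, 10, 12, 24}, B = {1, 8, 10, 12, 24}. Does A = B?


Two sets are equal iff they have exactly the same elements.
A = {1, 8, 10, 12, 24}
B = {1, 8, 10, 12, 24}
Same elements → A = B

Yes, A = B


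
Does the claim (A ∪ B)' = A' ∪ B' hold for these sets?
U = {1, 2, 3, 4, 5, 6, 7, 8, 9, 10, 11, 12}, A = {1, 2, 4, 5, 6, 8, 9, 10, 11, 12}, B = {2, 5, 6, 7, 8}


LHS: A ∪ B = {1, 2, 4, 5, 6, 7, 8, 9, 10, 11, 12}
(A ∪ B)' = U \ (A ∪ B) = {3}
A' = {3, 7}, B' = {1, 3, 4, 9, 10, 11, 12}
Claimed RHS: A' ∪ B' = {1, 3, 4, 7, 9, 10, 11, 12}
Identity is INVALID: LHS = {3} but the RHS claimed here equals {1, 3, 4, 7, 9, 10, 11, 12}. The correct form is (A ∪ B)' = A' ∩ B'.

Identity is invalid: (A ∪ B)' = {3} but A' ∪ B' = {1, 3, 4, 7, 9, 10, 11, 12}. The correct De Morgan law is (A ∪ B)' = A' ∩ B'.


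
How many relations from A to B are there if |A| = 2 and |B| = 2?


A relation from A to B is any subset of A × B.
|A × B| = 2 × 2 = 4
# relations = 2^|A × B| = 2^4 = 16

Number of relations = 16


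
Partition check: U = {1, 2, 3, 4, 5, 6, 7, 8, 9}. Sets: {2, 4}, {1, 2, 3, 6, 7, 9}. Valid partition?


A partition requires: (1) non-empty parts, (2) pairwise disjoint, (3) union = U
Parts: {2, 4}, {1, 2, 3, 6, 7, 9}
Union of parts: {1, 2, 3, 4, 6, 7, 9}
U = {1, 2, 3, 4, 5, 6, 7, 8, 9}
All non-empty? True
Pairwise disjoint? False
Covers U? False

No, not a valid partition


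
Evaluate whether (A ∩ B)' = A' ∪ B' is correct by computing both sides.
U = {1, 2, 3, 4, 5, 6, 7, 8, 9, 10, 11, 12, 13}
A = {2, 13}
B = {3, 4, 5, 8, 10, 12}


LHS: A ∩ B = ∅
(A ∩ B)' = U \ (A ∩ B) = {1, 2, 3, 4, 5, 6, 7, 8, 9, 10, 11, 12, 13}
A' = {1, 3, 4, 5, 6, 7, 8, 9, 10, 11, 12}, B' = {1, 2, 6, 7, 9, 11, 13}
Claimed RHS: A' ∪ B' = {1, 2, 3, 4, 5, 6, 7, 8, 9, 10, 11, 12, 13}
Identity is VALID: LHS = RHS = {1, 2, 3, 4, 5, 6, 7, 8, 9, 10, 11, 12, 13} ✓

Identity is valid. (A ∩ B)' = A' ∪ B' = {1, 2, 3, 4, 5, 6, 7, 8, 9, 10, 11, 12, 13}


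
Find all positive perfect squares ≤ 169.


Checking each candidate:
Condition: positive perfect squares ≤ 169
Result = {1, 4, 9, 16, 25, 36, 49, 64, 81, 100, 121, 144, 169}

{1, 4, 9, 16, 25, 36, 49, 64, 81, 100, 121, 144, 169}


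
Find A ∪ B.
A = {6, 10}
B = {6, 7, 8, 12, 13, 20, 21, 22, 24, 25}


A ∪ B = all elements in A or B (or both)
A = {6, 10}
B = {6, 7, 8, 12, 13, 20, 21, 22, 24, 25}
A ∪ B = {6, 7, 8, 10, 12, 13, 20, 21, 22, 24, 25}

A ∪ B = {6, 7, 8, 10, 12, 13, 20, 21, 22, 24, 25}


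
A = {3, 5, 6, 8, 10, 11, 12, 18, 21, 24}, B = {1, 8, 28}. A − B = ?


A \ B = elements in A but not in B
A = {3, 5, 6, 8, 10, 11, 12, 18, 21, 24}
B = {1, 8, 28}
Remove from A any elements in B
A \ B = {3, 5, 6, 10, 11, 12, 18, 21, 24}

A \ B = {3, 5, 6, 10, 11, 12, 18, 21, 24}


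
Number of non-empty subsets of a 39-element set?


Total subsets = 2^n = 2^39 = 549755813888
Non-empty subsets exclude the empty set: 2^n - 1
= 549755813888 - 1
= 549755813887

Number of non-empty subsets = 549755813887


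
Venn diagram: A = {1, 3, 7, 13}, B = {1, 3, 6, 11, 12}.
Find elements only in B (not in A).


A = {1, 3, 7, 13}
B = {1, 3, 6, 11, 12}
Region: only in B (not in A)
Elements: {6, 11, 12}

Elements only in B (not in A): {6, 11, 12}


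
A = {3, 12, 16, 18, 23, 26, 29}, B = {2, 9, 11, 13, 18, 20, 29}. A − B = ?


A \ B = elements in A but not in B
A = {3, 12, 16, 18, 23, 26, 29}
B = {2, 9, 11, 13, 18, 20, 29}
Remove from A any elements in B
A \ B = {3, 12, 16, 23, 26}

A \ B = {3, 12, 16, 23, 26}


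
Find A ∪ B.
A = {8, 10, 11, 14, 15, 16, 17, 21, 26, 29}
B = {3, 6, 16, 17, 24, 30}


A ∪ B = all elements in A or B (or both)
A = {8, 10, 11, 14, 15, 16, 17, 21, 26, 29}
B = {3, 6, 16, 17, 24, 30}
A ∪ B = {3, 6, 8, 10, 11, 14, 15, 16, 17, 21, 24, 26, 29, 30}

A ∪ B = {3, 6, 8, 10, 11, 14, 15, 16, 17, 21, 24, 26, 29, 30}


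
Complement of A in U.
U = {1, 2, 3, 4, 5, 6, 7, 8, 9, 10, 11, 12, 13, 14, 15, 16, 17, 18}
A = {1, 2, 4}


Aᶜ = U \ A = elements in U but not in A
U = {1, 2, 3, 4, 5, 6, 7, 8, 9, 10, 11, 12, 13, 14, 15, 16, 17, 18}
A = {1, 2, 4}
Aᶜ = {3, 5, 6, 7, 8, 9, 10, 11, 12, 13, 14, 15, 16, 17, 18}

Aᶜ = {3, 5, 6, 7, 8, 9, 10, 11, 12, 13, 14, 15, 16, 17, 18}


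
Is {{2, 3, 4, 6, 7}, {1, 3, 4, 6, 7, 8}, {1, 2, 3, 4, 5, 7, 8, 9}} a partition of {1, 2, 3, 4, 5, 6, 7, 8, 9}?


A partition requires: (1) non-empty parts, (2) pairwise disjoint, (3) union = U
Parts: {2, 3, 4, 6, 7}, {1, 3, 4, 6, 7, 8}, {1, 2, 3, 4, 5, 7, 8, 9}
Union of parts: {1, 2, 3, 4, 5, 6, 7, 8, 9}
U = {1, 2, 3, 4, 5, 6, 7, 8, 9}
All non-empty? True
Pairwise disjoint? False
Covers U? True

No, not a valid partition


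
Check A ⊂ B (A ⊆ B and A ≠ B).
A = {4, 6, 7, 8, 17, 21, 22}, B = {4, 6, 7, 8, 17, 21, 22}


A ⊂ B requires: A ⊆ B AND A ≠ B.
A ⊆ B? Yes
A = B? Yes
A = B, so A is not a PROPER subset.

No, A is not a proper subset of B


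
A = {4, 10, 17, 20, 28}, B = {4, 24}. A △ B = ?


A △ B = (A \ B) ∪ (B \ A) = elements in exactly one of A or B
A \ B = {10, 17, 20, 28}
B \ A = {24}
A △ B = {10, 17, 20, 24, 28}

A △ B = {10, 17, 20, 24, 28}


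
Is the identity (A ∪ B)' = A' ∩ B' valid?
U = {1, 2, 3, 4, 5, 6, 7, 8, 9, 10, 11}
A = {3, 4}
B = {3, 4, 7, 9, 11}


LHS: A ∪ B = {3, 4, 7, 9, 11}
(A ∪ B)' = U \ (A ∪ B) = {1, 2, 5, 6, 8, 10}
A' = {1, 2, 5, 6, 7, 8, 9, 10, 11}, B' = {1, 2, 5, 6, 8, 10}
Claimed RHS: A' ∩ B' = {1, 2, 5, 6, 8, 10}
Identity is VALID: LHS = RHS = {1, 2, 5, 6, 8, 10} ✓

Identity is valid. (A ∪ B)' = A' ∩ B' = {1, 2, 5, 6, 8, 10}


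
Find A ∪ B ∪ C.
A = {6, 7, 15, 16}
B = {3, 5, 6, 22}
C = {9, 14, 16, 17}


A ∪ B = {3, 5, 6, 7, 15, 16, 22}
(A ∪ B) ∪ C = {3, 5, 6, 7, 9, 14, 15, 16, 17, 22}

A ∪ B ∪ C = {3, 5, 6, 7, 9, 14, 15, 16, 17, 22}


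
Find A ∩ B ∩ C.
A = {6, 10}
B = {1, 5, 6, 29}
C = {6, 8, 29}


A ∩ B = {6}
(A ∩ B) ∩ C = {6}

A ∩ B ∩ C = {6}


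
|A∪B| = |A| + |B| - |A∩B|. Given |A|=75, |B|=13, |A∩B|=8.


|A ∪ B| = |A| + |B| - |A ∩ B|
= 75 + 13 - 8
= 80

|A ∪ B| = 80


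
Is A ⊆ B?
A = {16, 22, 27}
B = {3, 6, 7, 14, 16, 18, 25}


A ⊆ B means every element of A is in B.
Elements in A not in B: {22, 27}
So A ⊄ B.

No, A ⊄ B


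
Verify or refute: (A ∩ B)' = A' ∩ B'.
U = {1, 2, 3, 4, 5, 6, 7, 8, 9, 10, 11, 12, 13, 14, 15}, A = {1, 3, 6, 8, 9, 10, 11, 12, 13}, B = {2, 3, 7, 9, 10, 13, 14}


LHS: A ∩ B = {3, 9, 10, 13}
(A ∩ B)' = U \ (A ∩ B) = {1, 2, 4, 5, 6, 7, 8, 11, 12, 14, 15}
A' = {2, 4, 5, 7, 14, 15}, B' = {1, 4, 5, 6, 8, 11, 12, 15}
Claimed RHS: A' ∩ B' = {4, 5, 15}
Identity is INVALID: LHS = {1, 2, 4, 5, 6, 7, 8, 11, 12, 14, 15} but the RHS claimed here equals {4, 5, 15}. The correct form is (A ∩ B)' = A' ∪ B'.

Identity is invalid: (A ∩ B)' = {1, 2, 4, 5, 6, 7, 8, 11, 12, 14, 15} but A' ∩ B' = {4, 5, 15}. The correct De Morgan law is (A ∩ B)' = A' ∪ B'.


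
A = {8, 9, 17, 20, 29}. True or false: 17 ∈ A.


A = {8, 9, 17, 20, 29}
Checking if 17 is in A
17 is in A → True

17 ∈ A


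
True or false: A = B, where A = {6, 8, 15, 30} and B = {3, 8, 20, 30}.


Two sets are equal iff they have exactly the same elements.
A = {6, 8, 15, 30}
B = {3, 8, 20, 30}
Differences: {3, 6, 15, 20}
A ≠ B

No, A ≠ B


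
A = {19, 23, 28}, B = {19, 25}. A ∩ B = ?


A ∩ B = elements in both A and B
A = {19, 23, 28}
B = {19, 25}
A ∩ B = {19}

A ∩ B = {19}


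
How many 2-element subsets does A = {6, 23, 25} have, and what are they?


|A| = 3, so A has C(3,2) = 3 subsets of size 2.
Enumerate by choosing 2 elements from A at a time:
{6, 23}, {6, 25}, {23, 25}

2-element subsets (3 total): {6, 23}, {6, 25}, {23, 25}


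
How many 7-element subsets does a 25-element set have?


C(n,k) = n! / (k!(n-k)!)
C(25,7) = 25! / (7!18!)
= 480700

C(25,7) = 480700


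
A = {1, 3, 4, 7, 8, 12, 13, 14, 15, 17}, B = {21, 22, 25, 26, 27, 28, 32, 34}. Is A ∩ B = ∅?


Disjoint means A ∩ B = ∅.
A ∩ B = ∅
A ∩ B = ∅, so A and B are disjoint.

Yes, A and B are disjoint


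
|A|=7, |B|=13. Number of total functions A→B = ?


Each of |A| = 7 inputs maps to any of |B| = 13 outputs.
# functions = |B|^|A| = 13^7
= 62748517

Number of functions = 62748517


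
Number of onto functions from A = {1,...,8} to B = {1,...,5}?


n = |A| = 8, k = |B| = 5. Surjections via inclusion-exclusion:
S(n,k) = Σ(-1)^i × C(k,i) × (k-i)^n, i=0 to k
i=0: (-1)^0×C(5,0)×5^8 = 390625
i=1: (-1)^1×C(5,1)×4^8 = -327680
i=2: (-1)^2×C(5,2)×3^8 = 65610
i=3: (-1)^3×C(5,3)×2^8 = -2560
i=4: (-1)^4×C(5,4)×1^8 = 5
i=5: (-1)^5×C(5,5)×0^8 = 0
Total = 126000

Number of surjections = 126000


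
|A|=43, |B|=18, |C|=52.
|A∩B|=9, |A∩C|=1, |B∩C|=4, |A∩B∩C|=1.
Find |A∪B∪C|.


|A∪B∪C| = |A|+|B|+|C| - |A∩B|-|A∩C|-|B∩C| + |A∩B∩C|
= 43+18+52 - 9-1-4 + 1
= 113 - 14 + 1
= 100

|A ∪ B ∪ C| = 100


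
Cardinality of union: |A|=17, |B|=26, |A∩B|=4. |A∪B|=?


|A ∪ B| = |A| + |B| - |A ∩ B|
= 17 + 26 - 4
= 39

|A ∪ B| = 39


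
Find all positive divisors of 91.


Checking each candidate:
Condition: positive divisors of 91
Result = {1, 7, 13, 91}

{1, 7, 13, 91}


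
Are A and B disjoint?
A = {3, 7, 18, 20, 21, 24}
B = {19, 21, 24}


Disjoint means A ∩ B = ∅.
A ∩ B = {21, 24}
A ∩ B ≠ ∅, so A and B are NOT disjoint.

No, A and B are not disjoint (A ∩ B = {21, 24})


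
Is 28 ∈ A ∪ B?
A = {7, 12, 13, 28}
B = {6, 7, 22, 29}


A = {7, 12, 13, 28}, B = {6, 7, 22, 29}
A ∪ B = all elements in A or B
A ∪ B = {6, 7, 12, 13, 22, 28, 29}
Checking if 28 ∈ A ∪ B
28 is in A ∪ B → True

28 ∈ A ∪ B


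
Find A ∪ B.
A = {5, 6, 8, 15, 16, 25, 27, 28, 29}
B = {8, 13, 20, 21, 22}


A ∪ B = all elements in A or B (or both)
A = {5, 6, 8, 15, 16, 25, 27, 28, 29}
B = {8, 13, 20, 21, 22}
A ∪ B = {5, 6, 8, 13, 15, 16, 20, 21, 22, 25, 27, 28, 29}

A ∪ B = {5, 6, 8, 13, 15, 16, 20, 21, 22, 25, 27, 28, 29}


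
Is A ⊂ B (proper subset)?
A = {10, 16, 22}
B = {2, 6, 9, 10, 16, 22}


A ⊂ B requires: A ⊆ B AND A ≠ B.
A ⊆ B? Yes
A = B? No
A ⊂ B: Yes (A is a proper subset of B)

Yes, A ⊂ B


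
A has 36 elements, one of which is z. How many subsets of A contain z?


Subsets of A containing z correspond to subsets of A \ {z}, which has 35 elements.
Count = 2^(n-1) = 2^35
= 34359738368

Number of subsets containing z = 34359738368


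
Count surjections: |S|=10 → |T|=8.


n = |S| = 10, k = |T| = 8. Surjections via inclusion-exclusion:
S(n,k) = Σ(-1)^i × C(k,i) × (k-i)^n, i=0 to k
i=0: (-1)^0×C(8,0)×8^10 = 1073741824
i=1: (-1)^1×C(8,1)×7^10 = -2259801992
i=2: (-1)^2×C(8,2)×6^10 = 1693052928
i=3: (-1)^3×C(8,3)×5^10 = -546875000
i=4: (-1)^4×C(8,4)×4^10 = 73400320
i=5: (-1)^5×C(8,5)×3^10 = -3306744
i=6: (-1)^6×C(8,6)×2^10 = 28672
i=7: (-1)^7×C(8,7)×1^10 = -8
i=8: (-1)^8×C(8,8)×0^10 = 0
Total = 30240000

Number of surjections = 30240000


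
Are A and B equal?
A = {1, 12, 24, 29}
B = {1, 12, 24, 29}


Two sets are equal iff they have exactly the same elements.
A = {1, 12, 24, 29}
B = {1, 12, 24, 29}
Same elements → A = B

Yes, A = B


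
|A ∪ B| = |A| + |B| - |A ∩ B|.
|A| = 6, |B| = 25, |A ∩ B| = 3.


|A ∪ B| = |A| + |B| - |A ∩ B|
= 6 + 25 - 3
= 28

|A ∪ B| = 28


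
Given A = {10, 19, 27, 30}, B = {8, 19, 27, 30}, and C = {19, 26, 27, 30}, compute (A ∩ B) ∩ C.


A ∩ B = {19, 27, 30}
(A ∩ B) ∩ C = {19, 27, 30}

A ∩ B ∩ C = {19, 27, 30}


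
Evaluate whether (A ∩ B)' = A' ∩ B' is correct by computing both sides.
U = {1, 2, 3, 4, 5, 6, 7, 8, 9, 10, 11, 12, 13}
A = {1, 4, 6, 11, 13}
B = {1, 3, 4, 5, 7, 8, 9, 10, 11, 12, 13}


LHS: A ∩ B = {1, 4, 11, 13}
(A ∩ B)' = U \ (A ∩ B) = {2, 3, 5, 6, 7, 8, 9, 10, 12}
A' = {2, 3, 5, 7, 8, 9, 10, 12}, B' = {2, 6}
Claimed RHS: A' ∩ B' = {2}
Identity is INVALID: LHS = {2, 3, 5, 6, 7, 8, 9, 10, 12} but the RHS claimed here equals {2}. The correct form is (A ∩ B)' = A' ∪ B'.

Identity is invalid: (A ∩ B)' = {2, 3, 5, 6, 7, 8, 9, 10, 12} but A' ∩ B' = {2}. The correct De Morgan law is (A ∩ B)' = A' ∪ B'.


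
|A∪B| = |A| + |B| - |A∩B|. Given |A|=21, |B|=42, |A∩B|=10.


|A ∪ B| = |A| + |B| - |A ∩ B|
= 21 + 42 - 10
= 53

|A ∪ B| = 53


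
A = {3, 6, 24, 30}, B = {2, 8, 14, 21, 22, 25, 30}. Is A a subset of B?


A ⊆ B means every element of A is in B.
Elements in A not in B: {3, 6, 24}
So A ⊄ B.

No, A ⊄ B


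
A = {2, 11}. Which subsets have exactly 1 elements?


|A| = 2, so A has C(2,1) = 2 subsets of size 1.
Enumerate by choosing 1 elements from A at a time:
{2}, {11}

1-element subsets (2 total): {2}, {11}


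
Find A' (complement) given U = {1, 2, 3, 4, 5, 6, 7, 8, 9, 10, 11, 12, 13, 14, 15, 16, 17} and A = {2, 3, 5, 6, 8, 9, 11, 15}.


Aᶜ = U \ A = elements in U but not in A
U = {1, 2, 3, 4, 5, 6, 7, 8, 9, 10, 11, 12, 13, 14, 15, 16, 17}
A = {2, 3, 5, 6, 8, 9, 11, 15}
Aᶜ = {1, 4, 7, 10, 12, 13, 14, 16, 17}

Aᶜ = {1, 4, 7, 10, 12, 13, 14, 16, 17}


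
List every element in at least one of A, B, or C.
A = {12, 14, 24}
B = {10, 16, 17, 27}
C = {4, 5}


A ∪ B = {10, 12, 14, 16, 17, 24, 27}
(A ∪ B) ∪ C = {4, 5, 10, 12, 14, 16, 17, 24, 27}

A ∪ B ∪ C = {4, 5, 10, 12, 14, 16, 17, 24, 27}


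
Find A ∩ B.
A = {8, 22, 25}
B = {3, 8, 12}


A ∩ B = elements in both A and B
A = {8, 22, 25}
B = {3, 8, 12}
A ∩ B = {8}

A ∩ B = {8}


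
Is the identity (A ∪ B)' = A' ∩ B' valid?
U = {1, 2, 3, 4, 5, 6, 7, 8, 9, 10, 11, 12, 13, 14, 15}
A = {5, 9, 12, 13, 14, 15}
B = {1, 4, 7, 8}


LHS: A ∪ B = {1, 4, 5, 7, 8, 9, 12, 13, 14, 15}
(A ∪ B)' = U \ (A ∪ B) = {2, 3, 6, 10, 11}
A' = {1, 2, 3, 4, 6, 7, 8, 10, 11}, B' = {2, 3, 5, 6, 9, 10, 11, 12, 13, 14, 15}
Claimed RHS: A' ∩ B' = {2, 3, 6, 10, 11}
Identity is VALID: LHS = RHS = {2, 3, 6, 10, 11} ✓

Identity is valid. (A ∪ B)' = A' ∩ B' = {2, 3, 6, 10, 11}


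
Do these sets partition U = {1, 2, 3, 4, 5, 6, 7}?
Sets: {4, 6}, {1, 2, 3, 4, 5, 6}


A partition requires: (1) non-empty parts, (2) pairwise disjoint, (3) union = U
Parts: {4, 6}, {1, 2, 3, 4, 5, 6}
Union of parts: {1, 2, 3, 4, 5, 6}
U = {1, 2, 3, 4, 5, 6, 7}
All non-empty? True
Pairwise disjoint? False
Covers U? False

No, not a valid partition


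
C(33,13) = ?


C(n,k) = n! / (k!(n-k)!)
C(33,13) = 33! / (13!20!)
= 573166440

C(33,13) = 573166440


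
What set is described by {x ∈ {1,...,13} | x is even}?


Checking each candidate:
Condition: even numbers in {1,...,13}
Result = {2, 4, 6, 8, 10, 12}

{2, 4, 6, 8, 10, 12}


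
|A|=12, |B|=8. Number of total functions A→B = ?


Each of |A| = 12 inputs maps to any of |B| = 8 outputs.
# functions = |B|^|A| = 8^12
= 68719476736

Number of functions = 68719476736


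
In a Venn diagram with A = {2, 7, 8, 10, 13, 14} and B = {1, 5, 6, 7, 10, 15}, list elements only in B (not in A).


A = {2, 7, 8, 10, 13, 14}
B = {1, 5, 6, 7, 10, 15}
Region: only in B (not in A)
Elements: {1, 5, 6, 15}

Elements only in B (not in A): {1, 5, 6, 15}


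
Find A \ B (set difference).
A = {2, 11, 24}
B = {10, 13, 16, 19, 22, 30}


A \ B = elements in A but not in B
A = {2, 11, 24}
B = {10, 13, 16, 19, 22, 30}
Remove from A any elements in B
A \ B = {2, 11, 24}

A \ B = {2, 11, 24}


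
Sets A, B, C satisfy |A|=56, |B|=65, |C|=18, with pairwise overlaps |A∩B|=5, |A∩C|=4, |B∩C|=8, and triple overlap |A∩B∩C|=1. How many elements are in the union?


|A∪B∪C| = |A|+|B|+|C| - |A∩B|-|A∩C|-|B∩C| + |A∩B∩C|
= 56+65+18 - 5-4-8 + 1
= 139 - 17 + 1
= 123

|A ∪ B ∪ C| = 123


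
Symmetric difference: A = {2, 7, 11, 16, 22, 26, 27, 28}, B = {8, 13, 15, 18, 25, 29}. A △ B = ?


A △ B = (A \ B) ∪ (B \ A) = elements in exactly one of A or B
A \ B = {2, 7, 11, 16, 22, 26, 27, 28}
B \ A = {8, 13, 15, 18, 25, 29}
A △ B = {2, 7, 8, 11, 13, 15, 16, 18, 22, 25, 26, 27, 28, 29}

A △ B = {2, 7, 8, 11, 13, 15, 16, 18, 22, 25, 26, 27, 28, 29}


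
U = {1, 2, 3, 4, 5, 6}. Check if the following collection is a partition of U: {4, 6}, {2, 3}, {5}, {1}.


A partition requires: (1) non-empty parts, (2) pairwise disjoint, (3) union = U
Parts: {4, 6}, {2, 3}, {5}, {1}
Union of parts: {1, 2, 3, 4, 5, 6}
U = {1, 2, 3, 4, 5, 6}
All non-empty? True
Pairwise disjoint? True
Covers U? True

Yes, valid partition


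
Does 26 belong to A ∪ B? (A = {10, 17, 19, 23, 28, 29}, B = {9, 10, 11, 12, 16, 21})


A = {10, 17, 19, 23, 28, 29}, B = {9, 10, 11, 12, 16, 21}
A ∪ B = all elements in A or B
A ∪ B = {9, 10, 11, 12, 16, 17, 19, 21, 23, 28, 29}
Checking if 26 ∈ A ∪ B
26 is not in A ∪ B → False

26 ∉ A ∪ B


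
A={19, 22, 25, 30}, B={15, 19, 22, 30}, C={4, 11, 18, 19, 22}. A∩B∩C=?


A ∩ B = {19, 22, 30}
(A ∩ B) ∩ C = {19, 22}

A ∩ B ∩ C = {19, 22}


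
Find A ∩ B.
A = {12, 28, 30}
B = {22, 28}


A ∩ B = elements in both A and B
A = {12, 28, 30}
B = {22, 28}
A ∩ B = {28}

A ∩ B = {28}


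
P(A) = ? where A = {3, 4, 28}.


|A| = 3, so |P(A)| = 2^3 = 8
Enumerate subsets by cardinality (0 to 3):
∅, {3}, {4}, {28}, {3, 4}, {3, 28}, {4, 28}, {3, 4, 28}

P(A) has 8 subsets: ∅, {3}, {4}, {28}, {3, 4}, {3, 28}, {4, 28}, {3, 4, 28}


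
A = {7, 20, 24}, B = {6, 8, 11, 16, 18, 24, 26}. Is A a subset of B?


A ⊆ B means every element of A is in B.
Elements in A not in B: {7, 20}
So A ⊄ B.

No, A ⊄ B


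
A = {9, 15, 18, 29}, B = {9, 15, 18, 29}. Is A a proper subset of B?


A ⊂ B requires: A ⊆ B AND A ≠ B.
A ⊆ B? Yes
A = B? Yes
A = B, so A is not a PROPER subset.

No, A is not a proper subset of B


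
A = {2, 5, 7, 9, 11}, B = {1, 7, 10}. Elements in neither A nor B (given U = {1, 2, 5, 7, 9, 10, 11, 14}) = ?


A = {2, 5, 7, 9, 11}
B = {1, 7, 10}
Region: in neither A nor B (given U = {1, 2, 5, 7, 9, 10, 11, 14})
Elements: {14}

Elements in neither A nor B (given U = {1, 2, 5, 7, 9, 10, 11, 14}): {14}


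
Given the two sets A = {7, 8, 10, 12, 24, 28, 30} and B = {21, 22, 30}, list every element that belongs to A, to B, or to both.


A ∪ B = all elements in A or B (or both)
A = {7, 8, 10, 12, 24, 28, 30}
B = {21, 22, 30}
A ∪ B = {7, 8, 10, 12, 21, 22, 24, 28, 30}

A ∪ B = {7, 8, 10, 12, 21, 22, 24, 28, 30}


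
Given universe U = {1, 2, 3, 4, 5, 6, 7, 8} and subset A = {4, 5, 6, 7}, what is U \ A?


Aᶜ = U \ A = elements in U but not in A
U = {1, 2, 3, 4, 5, 6, 7, 8}
A = {4, 5, 6, 7}
Aᶜ = {1, 2, 3, 8}

Aᶜ = {1, 2, 3, 8}


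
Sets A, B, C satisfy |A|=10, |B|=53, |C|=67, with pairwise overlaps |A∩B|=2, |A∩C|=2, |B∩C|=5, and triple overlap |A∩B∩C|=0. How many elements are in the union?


|A∪B∪C| = |A|+|B|+|C| - |A∩B|-|A∩C|-|B∩C| + |A∩B∩C|
= 10+53+67 - 2-2-5 + 0
= 130 - 9 + 0
= 121

|A ∪ B ∪ C| = 121


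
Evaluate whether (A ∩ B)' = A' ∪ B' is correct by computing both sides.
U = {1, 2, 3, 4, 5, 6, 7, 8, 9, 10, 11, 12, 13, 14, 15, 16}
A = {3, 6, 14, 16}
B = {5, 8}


LHS: A ∩ B = ∅
(A ∩ B)' = U \ (A ∩ B) = {1, 2, 3, 4, 5, 6, 7, 8, 9, 10, 11, 12, 13, 14, 15, 16}
A' = {1, 2, 4, 5, 7, 8, 9, 10, 11, 12, 13, 15}, B' = {1, 2, 3, 4, 6, 7, 9, 10, 11, 12, 13, 14, 15, 16}
Claimed RHS: A' ∪ B' = {1, 2, 3, 4, 5, 6, 7, 8, 9, 10, 11, 12, 13, 14, 15, 16}
Identity is VALID: LHS = RHS = {1, 2, 3, 4, 5, 6, 7, 8, 9, 10, 11, 12, 13, 14, 15, 16} ✓

Identity is valid. (A ∩ B)' = A' ∪ B' = {1, 2, 3, 4, 5, 6, 7, 8, 9, 10, 11, 12, 13, 14, 15, 16}


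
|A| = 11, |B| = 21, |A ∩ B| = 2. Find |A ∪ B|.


|A ∪ B| = |A| + |B| - |A ∩ B|
= 11 + 21 - 2
= 30

|A ∪ B| = 30


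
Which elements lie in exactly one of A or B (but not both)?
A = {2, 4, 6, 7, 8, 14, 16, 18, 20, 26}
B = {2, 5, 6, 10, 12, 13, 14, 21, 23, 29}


A △ B = (A \ B) ∪ (B \ A) = elements in exactly one of A or B
A \ B = {4, 7, 8, 16, 18, 20, 26}
B \ A = {5, 10, 12, 13, 21, 23, 29}
A △ B = {4, 5, 7, 8, 10, 12, 13, 16, 18, 20, 21, 23, 26, 29}

A △ B = {4, 5, 7, 8, 10, 12, 13, 16, 18, 20, 21, 23, 26, 29}


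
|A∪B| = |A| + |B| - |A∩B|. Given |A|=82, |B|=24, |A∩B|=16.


|A ∪ B| = |A| + |B| - |A ∩ B|
= 82 + 24 - 16
= 90

|A ∪ B| = 90


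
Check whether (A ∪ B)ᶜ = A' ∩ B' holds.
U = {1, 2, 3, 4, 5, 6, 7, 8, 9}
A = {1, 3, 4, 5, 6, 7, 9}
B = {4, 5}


LHS: A ∪ B = {1, 3, 4, 5, 6, 7, 9}
(A ∪ B)' = U \ (A ∪ B) = {2, 8}
A' = {2, 8}, B' = {1, 2, 3, 6, 7, 8, 9}
Claimed RHS: A' ∩ B' = {2, 8}
Identity is VALID: LHS = RHS = {2, 8} ✓

Identity is valid. (A ∪ B)' = A' ∩ B' = {2, 8}


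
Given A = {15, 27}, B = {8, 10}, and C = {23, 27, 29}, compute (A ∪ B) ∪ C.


A ∪ B = {8, 10, 15, 27}
(A ∪ B) ∪ C = {8, 10, 15, 23, 27, 29}

A ∪ B ∪ C = {8, 10, 15, 23, 27, 29}


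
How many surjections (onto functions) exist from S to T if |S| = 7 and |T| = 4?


n = |S| = 7, k = |T| = 4. Surjections via inclusion-exclusion:
S(n,k) = Σ(-1)^i × C(k,i) × (k-i)^n, i=0 to k
i=0: (-1)^0×C(4,0)×4^7 = 16384
i=1: (-1)^1×C(4,1)×3^7 = -8748
i=2: (-1)^2×C(4,2)×2^7 = 768
i=3: (-1)^3×C(4,3)×1^7 = -4
i=4: (-1)^4×C(4,4)×0^7 = 0
Total = 8400

Number of surjections = 8400


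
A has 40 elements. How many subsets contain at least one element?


Total subsets = 2^n = 2^40 = 1099511627776
Non-empty subsets exclude the empty set: 2^n - 1
= 1099511627776 - 1
= 1099511627775

Number of non-empty subsets = 1099511627775


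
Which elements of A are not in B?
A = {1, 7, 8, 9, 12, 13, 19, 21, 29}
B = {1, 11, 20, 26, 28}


A \ B = elements in A but not in B
A = {1, 7, 8, 9, 12, 13, 19, 21, 29}
B = {1, 11, 20, 26, 28}
Remove from A any elements in B
A \ B = {7, 8, 9, 12, 13, 19, 21, 29}

A \ B = {7, 8, 9, 12, 13, 19, 21, 29}


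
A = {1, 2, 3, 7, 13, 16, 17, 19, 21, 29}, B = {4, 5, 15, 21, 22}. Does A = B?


Two sets are equal iff they have exactly the same elements.
A = {1, 2, 3, 7, 13, 16, 17, 19, 21, 29}
B = {4, 5, 15, 21, 22}
Differences: {1, 2, 3, 4, 5, 7, 13, 15, 16, 17, 19, 22, 29}
A ≠ B

No, A ≠ B


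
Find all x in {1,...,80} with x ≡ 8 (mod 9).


Checking each candidate:
Condition: x in {1,...,80} with x ≡ 8 (mod 9)
Result = {8, 17, 26, 35, 44, 53, 62, 71, 80}

{8, 17, 26, 35, 44, 53, 62, 71, 80}


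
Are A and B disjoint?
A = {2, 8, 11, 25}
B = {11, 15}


Disjoint means A ∩ B = ∅.
A ∩ B = {11}
A ∩ B ≠ ∅, so A and B are NOT disjoint.

No, A and B are not disjoint (A ∩ B = {11})


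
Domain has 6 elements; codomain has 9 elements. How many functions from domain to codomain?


Each of |A| = 6 inputs maps to any of |B| = 9 outputs.
# functions = |B|^|A| = 9^6
= 531441

Number of functions = 531441


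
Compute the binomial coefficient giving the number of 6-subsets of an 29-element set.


C(n,k) = n! / (k!(n-k)!)
C(29,6) = 29! / (6!23!)
= 475020

C(29,6) = 475020


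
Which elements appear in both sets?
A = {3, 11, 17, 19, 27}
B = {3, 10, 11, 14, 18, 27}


A ∩ B = elements in both A and B
A = {3, 11, 17, 19, 27}
B = {3, 10, 11, 14, 18, 27}
A ∩ B = {3, 11, 27}

A ∩ B = {3, 11, 27}


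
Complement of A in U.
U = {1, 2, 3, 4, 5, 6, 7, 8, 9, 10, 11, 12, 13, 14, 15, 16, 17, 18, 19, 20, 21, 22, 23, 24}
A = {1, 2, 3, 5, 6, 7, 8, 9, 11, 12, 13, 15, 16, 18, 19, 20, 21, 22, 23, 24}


Aᶜ = U \ A = elements in U but not in A
U = {1, 2, 3, 4, 5, 6, 7, 8, 9, 10, 11, 12, 13, 14, 15, 16, 17, 18, 19, 20, 21, 22, 23, 24}
A = {1, 2, 3, 5, 6, 7, 8, 9, 11, 12, 13, 15, 16, 18, 19, 20, 21, 22, 23, 24}
Aᶜ = {4, 10, 14, 17}

Aᶜ = {4, 10, 14, 17}


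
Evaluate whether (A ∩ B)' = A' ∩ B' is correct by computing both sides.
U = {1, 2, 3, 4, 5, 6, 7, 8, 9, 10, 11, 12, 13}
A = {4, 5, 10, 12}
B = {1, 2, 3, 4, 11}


LHS: A ∩ B = {4}
(A ∩ B)' = U \ (A ∩ B) = {1, 2, 3, 5, 6, 7, 8, 9, 10, 11, 12, 13}
A' = {1, 2, 3, 6, 7, 8, 9, 11, 13}, B' = {5, 6, 7, 8, 9, 10, 12, 13}
Claimed RHS: A' ∩ B' = {6, 7, 8, 9, 13}
Identity is INVALID: LHS = {1, 2, 3, 5, 6, 7, 8, 9, 10, 11, 12, 13} but the RHS claimed here equals {6, 7, 8, 9, 13}. The correct form is (A ∩ B)' = A' ∪ B'.

Identity is invalid: (A ∩ B)' = {1, 2, 3, 5, 6, 7, 8, 9, 10, 11, 12, 13} but A' ∩ B' = {6, 7, 8, 9, 13}. The correct De Morgan law is (A ∩ B)' = A' ∪ B'.


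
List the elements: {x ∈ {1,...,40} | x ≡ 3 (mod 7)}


Checking each candidate:
Condition: x in {1,...,40} with x ≡ 3 (mod 7)
Result = {3, 10, 17, 24, 31, 38}

{3, 10, 17, 24, 31, 38}


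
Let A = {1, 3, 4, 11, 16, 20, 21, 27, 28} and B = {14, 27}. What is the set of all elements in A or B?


A ∪ B = all elements in A or B (or both)
A = {1, 3, 4, 11, 16, 20, 21, 27, 28}
B = {14, 27}
A ∪ B = {1, 3, 4, 11, 14, 16, 20, 21, 27, 28}

A ∪ B = {1, 3, 4, 11, 14, 16, 20, 21, 27, 28}


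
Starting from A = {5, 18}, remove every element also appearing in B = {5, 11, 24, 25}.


A \ B = elements in A but not in B
A = {5, 18}
B = {5, 11, 24, 25}
Remove from A any elements in B
A \ B = {18}

A \ B = {18}


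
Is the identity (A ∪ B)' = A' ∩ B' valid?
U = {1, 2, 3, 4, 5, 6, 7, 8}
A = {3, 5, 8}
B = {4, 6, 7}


LHS: A ∪ B = {3, 4, 5, 6, 7, 8}
(A ∪ B)' = U \ (A ∪ B) = {1, 2}
A' = {1, 2, 4, 6, 7}, B' = {1, 2, 3, 5, 8}
Claimed RHS: A' ∩ B' = {1, 2}
Identity is VALID: LHS = RHS = {1, 2} ✓

Identity is valid. (A ∪ B)' = A' ∩ B' = {1, 2}


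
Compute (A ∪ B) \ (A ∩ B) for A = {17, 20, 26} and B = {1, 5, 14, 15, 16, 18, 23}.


A △ B = (A \ B) ∪ (B \ A) = elements in exactly one of A or B
A \ B = {17, 20, 26}
B \ A = {1, 5, 14, 15, 16, 18, 23}
A △ B = {1, 5, 14, 15, 16, 17, 18, 20, 23, 26}

A △ B = {1, 5, 14, 15, 16, 17, 18, 20, 23, 26}


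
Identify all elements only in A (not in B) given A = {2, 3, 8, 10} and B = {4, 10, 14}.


A = {2, 3, 8, 10}
B = {4, 10, 14}
Region: only in A (not in B)
Elements: {2, 3, 8}

Elements only in A (not in B): {2, 3, 8}


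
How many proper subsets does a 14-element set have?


Total subsets = 2^n = 2^14 = 16384
Proper subsets exclude the set itself: 2^n - 1
= 16384 - 1
= 16383

Number of proper subsets = 16383


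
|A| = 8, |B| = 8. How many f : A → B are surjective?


n = |A| = 8, k = |B| = 8. Surjections via inclusion-exclusion:
S(n,k) = Σ(-1)^i × C(k,i) × (k-i)^n, i=0 to k
i=0: (-1)^0×C(8,0)×8^8 = 16777216
i=1: (-1)^1×C(8,1)×7^8 = -46118408
i=2: (-1)^2×C(8,2)×6^8 = 47029248
i=3: (-1)^3×C(8,3)×5^8 = -21875000
i=4: (-1)^4×C(8,4)×4^8 = 4587520
i=5: (-1)^5×C(8,5)×3^8 = -367416
i=6: (-1)^6×C(8,6)×2^8 = 7168
i=7: (-1)^7×C(8,7)×1^8 = -8
i=8: (-1)^8×C(8,8)×0^8 = 0
Total = 40320

Number of surjections = 40320


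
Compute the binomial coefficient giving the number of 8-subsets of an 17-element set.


C(n,k) = n! / (k!(n-k)!)
C(17,8) = 17! / (8!9!)
= 24310

C(17,8) = 24310


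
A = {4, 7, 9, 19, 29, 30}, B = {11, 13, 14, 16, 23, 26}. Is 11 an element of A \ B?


A = {4, 7, 9, 19, 29, 30}, B = {11, 13, 14, 16, 23, 26}
A \ B = elements in A but not in B
A \ B = {4, 7, 9, 19, 29, 30}
Checking if 11 ∈ A \ B
11 is not in A \ B → False

11 ∉ A \ B


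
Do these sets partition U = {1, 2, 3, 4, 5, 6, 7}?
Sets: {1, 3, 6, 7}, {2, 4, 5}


A partition requires: (1) non-empty parts, (2) pairwise disjoint, (3) union = U
Parts: {1, 3, 6, 7}, {2, 4, 5}
Union of parts: {1, 2, 3, 4, 5, 6, 7}
U = {1, 2, 3, 4, 5, 6, 7}
All non-empty? True
Pairwise disjoint? True
Covers U? True

Yes, valid partition


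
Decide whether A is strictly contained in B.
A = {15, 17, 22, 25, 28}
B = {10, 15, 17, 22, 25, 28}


A ⊂ B requires: A ⊆ B AND A ≠ B.
A ⊆ B? Yes
A = B? No
A ⊂ B: Yes (A is a proper subset of B)

Yes, A ⊂ B


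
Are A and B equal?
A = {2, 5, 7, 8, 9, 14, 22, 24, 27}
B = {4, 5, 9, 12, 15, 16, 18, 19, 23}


Two sets are equal iff they have exactly the same elements.
A = {2, 5, 7, 8, 9, 14, 22, 24, 27}
B = {4, 5, 9, 12, 15, 16, 18, 19, 23}
Differences: {2, 4, 7, 8, 12, 14, 15, 16, 18, 19, 22, 23, 24, 27}
A ≠ B

No, A ≠ B


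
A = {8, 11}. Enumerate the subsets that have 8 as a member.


A subset of A contains 8 iff the remaining 1 elements form any subset of A \ {8}.
Count: 2^(n-1) = 2^1 = 2
Subsets containing 8: {8}, {8, 11}

Subsets containing 8 (2 total): {8}, {8, 11}


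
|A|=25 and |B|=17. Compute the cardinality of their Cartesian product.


|A × B| = |A| × |B|
= 25 × 17
= 425

|A × B| = 425


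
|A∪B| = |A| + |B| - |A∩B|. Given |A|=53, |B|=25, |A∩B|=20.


|A ∪ B| = |A| + |B| - |A ∩ B|
= 53 + 25 - 20
= 58

|A ∪ B| = 58


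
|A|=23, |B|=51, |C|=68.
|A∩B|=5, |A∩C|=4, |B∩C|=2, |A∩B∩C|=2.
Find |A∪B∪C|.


|A∪B∪C| = |A|+|B|+|C| - |A∩B|-|A∩C|-|B∩C| + |A∩B∩C|
= 23+51+68 - 5-4-2 + 2
= 142 - 11 + 2
= 133

|A ∪ B ∪ C| = 133


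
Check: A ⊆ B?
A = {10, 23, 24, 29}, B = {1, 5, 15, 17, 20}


A ⊆ B means every element of A is in B.
Elements in A not in B: {10, 23, 24, 29}
So A ⊄ B.

No, A ⊄ B


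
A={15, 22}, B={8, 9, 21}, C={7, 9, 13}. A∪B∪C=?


A ∪ B = {8, 9, 15, 21, 22}
(A ∪ B) ∪ C = {7, 8, 9, 13, 15, 21, 22}

A ∪ B ∪ C = {7, 8, 9, 13, 15, 21, 22}


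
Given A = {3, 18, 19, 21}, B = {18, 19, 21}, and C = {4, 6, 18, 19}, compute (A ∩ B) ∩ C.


A ∩ B = {18, 19, 21}
(A ∩ B) ∩ C = {18, 19}

A ∩ B ∩ C = {18, 19}


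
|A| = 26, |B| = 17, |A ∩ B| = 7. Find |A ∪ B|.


|A ∪ B| = |A| + |B| - |A ∩ B|
= 26 + 17 - 7
= 36

|A ∪ B| = 36


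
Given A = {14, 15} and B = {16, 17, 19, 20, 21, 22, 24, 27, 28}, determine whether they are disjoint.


Disjoint means A ∩ B = ∅.
A ∩ B = ∅
A ∩ B = ∅, so A and B are disjoint.

Yes, A and B are disjoint


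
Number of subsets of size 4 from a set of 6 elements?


C(n,k) = n! / (k!(n-k)!)
C(6,4) = 6! / (4!2!)
= 15

C(6,4) = 15


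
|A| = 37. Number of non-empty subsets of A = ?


Total subsets = 2^n = 2^37 = 137438953472
Non-empty subsets exclude the empty set: 2^n - 1
= 137438953472 - 1
= 137438953471

Number of non-empty subsets = 137438953471


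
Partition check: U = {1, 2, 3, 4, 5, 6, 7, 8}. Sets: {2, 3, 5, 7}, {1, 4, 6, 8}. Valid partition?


A partition requires: (1) non-empty parts, (2) pairwise disjoint, (3) union = U
Parts: {2, 3, 5, 7}, {1, 4, 6, 8}
Union of parts: {1, 2, 3, 4, 5, 6, 7, 8}
U = {1, 2, 3, 4, 5, 6, 7, 8}
All non-empty? True
Pairwise disjoint? True
Covers U? True

Yes, valid partition
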